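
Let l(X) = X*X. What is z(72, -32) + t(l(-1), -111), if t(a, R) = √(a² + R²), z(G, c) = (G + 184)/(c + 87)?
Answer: 256/55 + √12322 ≈ 115.66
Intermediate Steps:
l(X) = X²
z(G, c) = (184 + G)/(87 + c)
t(a, R) = √(R² + a²)
z(72, -32) + t(l(-1), -111) = (184 + 72)/(87 - 32) + √((-111)² + ((-1)²)²) = 256/55 + √(12321 + 1²) = (1/55)*256 + √(12321 + 1) = 256/55 + √12322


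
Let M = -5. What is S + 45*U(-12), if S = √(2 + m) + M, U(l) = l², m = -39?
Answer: 6475 + I*√37 ≈ 6475.0 + 6.0828*I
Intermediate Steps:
S = -5 + I*√37 (S = √(2 - 39) - 5 = √(-37) - 5 = I*√37 - 5 = -5 + I*√37 ≈ -5.0 + 6.0828*I)
S + 45*U(-12) = (-5 + I*√37) + 45*(-12)² = (-5 + I*√37) + 45*144 = (-5 + I*√37) + 6480 = 6475 + I*√37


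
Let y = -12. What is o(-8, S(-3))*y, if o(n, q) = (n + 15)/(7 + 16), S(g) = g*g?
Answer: -84/23 ≈ -3.6522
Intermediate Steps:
S(g) = g²
o(n, q) = 15/23 + n/23 (o(n, q) = (15 + n)/23 = (15 + n)*(1/23) = 15/23 + n/23)
o(-8, S(-3))*y = (15/23 + (1/23)*(-8))*(-12) = (15/23 - 8/23)*(-12) = (7/23)*(-12) = -84/23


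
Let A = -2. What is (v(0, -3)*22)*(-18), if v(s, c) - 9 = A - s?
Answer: -2772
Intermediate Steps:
v(s, c) = 7 - s (v(s, c) = 9 + (-2 - s) = 7 - s)
(v(0, -3)*22)*(-18) = ((7 - 1*0)*22)*(-18) = ((7 + 0)*22)*(-18) = (7*22)*(-18) = 154*(-18) = -2772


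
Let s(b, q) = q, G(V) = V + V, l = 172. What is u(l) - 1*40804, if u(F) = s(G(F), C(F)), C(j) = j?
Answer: -40632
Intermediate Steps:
G(V) = 2*V
u(F) = F
u(l) - 1*40804 = 172 - 1*40804 = 172 - 40804 = -40632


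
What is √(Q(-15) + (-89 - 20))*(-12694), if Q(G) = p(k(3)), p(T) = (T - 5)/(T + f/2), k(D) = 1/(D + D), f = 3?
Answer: -6347*I*√11190/5 ≈ -1.3428e+5*I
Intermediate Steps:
k(D) = 1/(2*D)
p(T) = (-5 + T)/(3/2 + T) (p(T) = (T - 5)/(T + 3/2) = (-5 + T)/(T + 3*(½)) = (-5 + T)/(T + 3/2) = (-5 + T)/(3/2 + T))
Q(G) = -29/10 (Q(G) = 2*(-5 + (½)/3)/(3 + 2*((½)/3)) = 2*(-5 + (½)*(⅓))/(3 + 2*((½)*(⅓))) = 2*(-5 + ⅙)/(3 + 2*(⅙)) = 2*(-29/6)/(3 + ⅓) = 2*(-29/6)/(10/3) = 2*(3/10)*(-29/6) = -29/10)
√(Q(-15) + (-89 - 20))*(-12694) = √(-29/10 + (-89 - 20))*(-12694) = √(-29/10 - 109)*(-12694) = √(-1119/10)*(-12694) = (I*√11190/10)*(-12694) = -6347*I*√11190/5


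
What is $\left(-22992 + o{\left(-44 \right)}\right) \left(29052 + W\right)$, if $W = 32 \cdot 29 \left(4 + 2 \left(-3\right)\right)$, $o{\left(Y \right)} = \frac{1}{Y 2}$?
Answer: $- \frac{13756396303}{22} \approx -6.2529 \cdot 10^{8}$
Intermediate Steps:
$o{\left(Y \right)} = \frac{1}{2 Y}$
$W = -1856$ ($W = 928 \left(4 - 6\right) = 928 \left(-2\right) = -1856$)
$\left(-22992 + o{\left(-44 \right)}\right) \left(29052 + W\right) = \left(-22992 + \frac{1}{2 \left(-44\right)}\right) \left(29052 - 1856\right) = \left(-22992 + \frac{1}{2} \left(- \frac{1}{44}\right)\right) 27196 = \left(-22992 - \frac{1}{88}\right) 27196 = \left(- \frac{2023297}{88}\right) 27196 = - \frac{13756396303}{22}$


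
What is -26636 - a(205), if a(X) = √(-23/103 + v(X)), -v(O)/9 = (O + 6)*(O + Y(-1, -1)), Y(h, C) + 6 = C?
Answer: -26636 - I*√3989007587/103 ≈ -26636.0 - 613.19*I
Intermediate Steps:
Y(h, C) = -6 + C
v(O) = -9*(-7 + O)*(6 + O) (v(O) = -9*(O + 6)*(O + (-6 - 1)) = -9*(6 + O)*(O - 7) = -9*(6 + O)*(-7 + O) = -9*(-7 + O)*(6 + O))
a(X) = √(38911/103 - 9*X² + 9*X) (a(X) = √(-23/103 + (378 - 9*X² + 9*X)) = √(38911/103 - 9*X² + 9*X))
-26636 - a(205) = -26636 - √(4007833 - 95481*205² + 95481*205)/103 = -26636 - √(4007833 - 95481*42025 + 19573605)/103 = -26636 - √(4007833 - 4012589025 + 19573605)/103 = -26636 - √(-3989007587)/103 = -26636 - I*√3989007587/103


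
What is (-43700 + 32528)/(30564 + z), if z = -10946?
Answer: -5586/9809 ≈ -0.56948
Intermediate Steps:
(-43700 + 32528)/(30564 + z) = (-43700 + 32528)/(30564 - 10946) = -11172/19618 = -11172*1/19618 = -5586/9809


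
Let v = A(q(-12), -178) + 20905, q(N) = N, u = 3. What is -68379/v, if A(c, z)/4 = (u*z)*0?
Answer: -68379/20905 ≈ -3.2709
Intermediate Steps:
A(c, z) = 0 (A(c, z) = 4*((3*z)*0) = 4*0 = 0)
v = 20905 (v = 0 + 20905 = 20905)
-68379/v = -68379/20905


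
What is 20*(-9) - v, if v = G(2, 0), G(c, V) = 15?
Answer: -195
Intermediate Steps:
v = 15
20*(-9) - v = 20*(-9) - 1*15 = -180 - 15 = -195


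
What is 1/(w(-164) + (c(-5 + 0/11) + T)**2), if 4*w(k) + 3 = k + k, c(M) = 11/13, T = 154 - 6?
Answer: 676/14920961 ≈ 4.5305e-5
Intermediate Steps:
T = 148
c(M) = 11/13 (c(M) = 11*(1/13) = 11/13)
w(k) = -3/4 + k/2 (w(k) = -3/4 + (k + k)/4 = -3/4 + (2*k)/4 = -3/4 + k/2)
1/(w(-164) + (c(-5 + 0/11) + T)**2) = 1/((-3/4 + (1/2)*(-164)) + (11/13 + 148)**2) = 1/((-3/4 - 82) + (1935/13)**2) = 1/(-331/4 + 3744225/169) = 1/(14920961/676) = 676/14920961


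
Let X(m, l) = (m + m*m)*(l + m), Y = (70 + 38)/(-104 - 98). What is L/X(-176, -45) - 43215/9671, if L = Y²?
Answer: -750170994115659/167879292280700 ≈ -4.4685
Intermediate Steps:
Y = -54/101 (Y = 108/(-202) = 108*(-1/202) = -54/101 ≈ -0.53465)
X(m, l) = (l + m)*(m + m²) (X(m, l) = (m + m²)*(l + m) = (l + m)*(m + m²))
L = 2916/10201 (L = (-54/101)² = 2916/10201 ≈ 0.28585)
L/X(-176, -45) - 43215/9671 = 2916/(10201*((-176*(-45 - 176 + (-176)² - 45*(-176))))) - 43215/9671 = 2916/(10201*((-176*(-45 - 176 + 30976 + 7920)))) - 43215*1/9671 = 2916/(10201*((-176*38675))) - 43215/9671 = (2916/10201)/(-6806800) - 43215/9671 = (2916/10201)*(-1/6806800) - 43215/9671 = -729/17359041700 - 43215/9671 = -750170994115659/167879292280700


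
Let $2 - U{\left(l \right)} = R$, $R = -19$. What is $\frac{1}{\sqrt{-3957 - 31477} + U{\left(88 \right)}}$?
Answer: $\frac{3}{5125} - \frac{i \sqrt{35434}}{35875} \approx 0.00058537 - 0.0052471 i$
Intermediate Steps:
$U{\left(l \right)} = 21$ ($U{\left(l \right)} = 2 - -19 = 2 + 19 = 21$)
$\frac{1}{\sqrt{-3957 - 31477} + U{\left(88 \right)}} = \frac{1}{\sqrt{-3957 - 31477} + 21} = \frac{1}{\sqrt{-35434} + 21} = \frac{1}{i \sqrt{35434} + 21} = \frac{1}{21 + i \sqrt{35434}}$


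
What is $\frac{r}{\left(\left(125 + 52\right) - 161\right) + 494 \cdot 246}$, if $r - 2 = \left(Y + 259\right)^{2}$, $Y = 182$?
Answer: $\frac{194483}{121540} \approx 1.6002$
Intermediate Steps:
$r = 194483$ ($r = 2 + \left(182 + 259\right)^{2} = 2 + 441^{2} = 2 + 194481 = 194483$)
$\frac{r}{\left(\left(125 + 52\right) - 161\right) + 494 \cdot 246} = \frac{194483}{\left(\left(125 + 52\right) - 161\right) + 494 \cdot 246} = \frac{194483}{\left(177 - 161\right) + 121524} = \frac{194483}{16 + 121524} = \frac{194483}{121540}$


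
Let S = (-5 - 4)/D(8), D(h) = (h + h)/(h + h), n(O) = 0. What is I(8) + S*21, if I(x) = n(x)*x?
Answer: -189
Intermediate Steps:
D(h) = 1 (D(h) = (2*h)/((2*h)) = (2*h)*(1/(2*h)) = 1)
S = -9 (S = (-5 - 4)/1 = -9*1 = -9)
I(x) = 0 (I(x) = 0*x = 0)
I(8) + S*21 = 0 - 9*21 = 0 - 189 = -189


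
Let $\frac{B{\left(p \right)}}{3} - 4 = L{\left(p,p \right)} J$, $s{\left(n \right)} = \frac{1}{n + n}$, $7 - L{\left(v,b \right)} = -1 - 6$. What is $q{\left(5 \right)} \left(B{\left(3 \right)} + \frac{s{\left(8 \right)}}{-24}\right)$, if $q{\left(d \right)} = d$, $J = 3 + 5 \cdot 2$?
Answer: $\frac{1071355}{384} \approx 2790.0$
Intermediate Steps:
$L{\left(v,b \right)} = 14$ ($L{\left(v,b \right)} = 7 - \left(-1 - 6\right) = 7 - -7 = 7 + 7 = 14$)
$J = 13$ ($J = 3 + 10 = 13$)
$s{\left(n \right)} = \frac{1}{2 n}$
$B{\left(p \right)} = 558$ ($B{\left(p \right)} = 12 + 3 \cdot 14 \cdot 13 = 12 + 3 \cdot 182 = 12 + 546 = 558$)
$q{\left(5 \right)} \left(B{\left(3 \right)} + \frac{s{\left(8 \right)}}{-24}\right) = 5 \left(558 + \frac{\frac{1}{2} \cdot \frac{1}{8}}{-24}\right) = 5 \left(558 + \frac{1}{2} \cdot \frac{1}{8} \left(- \frac{1}{24}\right)\right) = 5 \left(558 + \frac{1}{16} \left(- \frac{1}{24}\right)\right) = 5 \left(558 - \frac{1}{384}\right) = 5 \cdot \frac{214271}{384} = \frac{1071355}{384}$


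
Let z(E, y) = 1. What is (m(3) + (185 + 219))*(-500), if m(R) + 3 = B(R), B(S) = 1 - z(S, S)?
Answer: -200500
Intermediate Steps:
B(S) = 0 (B(S) = 1 - 1*1 = 1 - 1 = 0)
m(R) = -3 (m(R) = -3 + 0 = -3)
(m(3) + (185 + 219))*(-500) = (-3 + (185 + 219))*(-500) = (-3 + 404)*(-500) = 401*(-500) = -200500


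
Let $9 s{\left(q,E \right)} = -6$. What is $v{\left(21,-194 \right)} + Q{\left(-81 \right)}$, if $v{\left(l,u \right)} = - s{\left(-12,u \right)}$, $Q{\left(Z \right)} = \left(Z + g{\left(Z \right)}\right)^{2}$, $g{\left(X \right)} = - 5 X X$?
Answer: $\frac{3244466990}{3} \approx 1.0815 \cdot 10^{9}$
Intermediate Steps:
$g{\left(X \right)} = - 5 X^{2}$
$s{\left(q,E \right)} = - \frac{2}{3}$ ($s{\left(q,E \right)} = \frac{1}{9} \left(-6\right) = - \frac{2}{3}$)
$Q{\left(Z \right)} = \left(Z - 5 Z^{2}\right)^{2}$
$v{\left(l,u \right)} = \frac{2}{3}$ ($v{\left(l,u \right)} = \left(-1\right) \left(- \frac{2}{3}\right) = \frac{2}{3}$)
$v{\left(21,-194 \right)} + Q{\left(-81 \right)} = \frac{2}{3} + \left(-81\right)^{2} \left(-1 + 5 \left(-81\right)\right)^{2} = \frac{2}{3} + 6561 \left(-1 - 405\right)^{2} = \frac{2}{3} + 6561 \left(-406\right)^{2} = \frac{2}{3} + 6561 \cdot 164836 = \frac{2}{3} + 1081488996 = \frac{3244466990}{3}$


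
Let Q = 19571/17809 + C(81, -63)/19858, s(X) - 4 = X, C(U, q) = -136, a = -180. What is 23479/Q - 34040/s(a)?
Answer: 92158802324803/4248407834 ≈ 21693.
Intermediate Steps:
s(X) = 4 + X
Q = 193109447/176825561 (Q = 19571/17809 - 136/19858 = 19571*(1/17809) - 136*1/19858 = 19571/17809 - 68/9929 = 193109447/176825561 ≈ 1.0921)
23479/Q - 34040/s(a) = 23479/(193109447/176825561) - 34040/(4 - 180) = 23479*(176825561/193109447) - 34040/(-176) = 4151687346719/193109447 - 34040*(-1/176) = 4151687346719/193109447 + 4255/22 = 92158802324803/4248407834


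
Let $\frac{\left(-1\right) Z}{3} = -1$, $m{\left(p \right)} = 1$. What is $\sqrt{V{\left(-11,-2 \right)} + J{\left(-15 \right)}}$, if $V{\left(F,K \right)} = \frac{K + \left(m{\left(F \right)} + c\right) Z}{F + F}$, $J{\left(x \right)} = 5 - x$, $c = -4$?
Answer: $\frac{\sqrt{82}}{2} \approx 4.5277$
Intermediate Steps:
$Z = 3$ ($Z = \left(-3\right) \left(-1\right) = 3$)
$V{\left(F,K \right)} = \frac{-9 + K}{2 F}$ ($V{\left(F,K \right)} = \frac{K + \left(1 - 4\right) 3}{F + F} = \frac{K - 9}{2 F} = \left(K - 9\right) \frac{1}{2 F} = \left(-9 + K\right) \frac{1}{2 F} = \frac{-9 + K}{2 F}$)
$\sqrt{V{\left(-11,-2 \right)} + J{\left(-15 \right)}} = \sqrt{\frac{-9 - 2}{2 \left(-11\right)} + \left(5 - -15\right)} = \sqrt{\frac{1}{2} \left(- \frac{1}{11}\right) \left(-11\right) + \left(5 + 15\right)} = \sqrt{\frac{1}{2} + 20} = \sqrt{\frac{41}{2}} = \frac{\sqrt{82}}{2}$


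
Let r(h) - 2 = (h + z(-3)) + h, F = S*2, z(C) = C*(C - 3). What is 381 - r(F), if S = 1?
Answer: 357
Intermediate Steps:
z(C) = C*(-3 + C)
F = 2 (F = 1*2 = 2)
r(h) = 20 + 2*h (r(h) = 2 + ((h - 3*(-3 - 3)) + h) = 2 + ((h - 3*(-6)) + h) = 2 + ((h + 18) + h) = 2 + ((18 + h) + h) = 2 + (18 + 2*h) = 20 + 2*h)
381 - r(F) = 381 - (20 + 2*2) = 381 - (20 + 4) = 381 - 1*24 = 381 - 24 = 357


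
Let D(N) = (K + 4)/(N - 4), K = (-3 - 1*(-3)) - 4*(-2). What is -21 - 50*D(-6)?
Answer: 39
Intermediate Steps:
K = 8 (K = (-3 + 3) + 8 = 0 + 8 = 8)
D(N) = 12/(-4 + N) (D(N) = (8 + 4)/(N - 4) = 12/(-4 + N))
-21 - 50*D(-6) = -21 - 600/(-4 - 6) = -21 - 600/(-10) = -21 - 600*(-1)/10 = -21 - 50*(-6/5) = -21 + 60 = 39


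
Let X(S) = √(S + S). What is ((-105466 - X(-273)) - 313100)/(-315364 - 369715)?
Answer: 418566/685079 + I*√546/685079 ≈ 0.61098 + 3.4108e-5*I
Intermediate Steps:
X(S) = √2*√S (X(S) = √(2*S) = √2*√S)
((-105466 - X(-273)) - 313100)/(-315364 - 369715) = ((-105466 - √2*√(-273)) - 313100)/(-315364 - 369715) = ((-105466 - √2*I*√273) - 313100)/(-685079) = ((-105466 - I*√546) - 313100)*(-1/685079) = (-418566 - I*√546)*(-1/685079) = 418566/685079 + I*√546/685079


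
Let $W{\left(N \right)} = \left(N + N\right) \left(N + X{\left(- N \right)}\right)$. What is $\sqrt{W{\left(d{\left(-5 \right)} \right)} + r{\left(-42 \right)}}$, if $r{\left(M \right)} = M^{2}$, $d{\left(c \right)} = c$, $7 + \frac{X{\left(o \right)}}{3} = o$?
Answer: $\sqrt{1874} \approx 43.29$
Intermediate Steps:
$X{\left(o \right)} = -21 + 3 o$
$W{\left(N \right)} = 2 N \left(-21 - 2 N\right)$ ($W{\left(N \right)} = \left(N + N\right) \left(N + \left(-21 + 3 \left(- N\right)\right)\right) = 2 N \left(N - \left(21 + 3 N\right)\right) = 2 N \left(-21 - 2 N\right)$)
$\sqrt{W{\left(d{\left(-5 \right)} \right)} + r{\left(-42 \right)}} = \sqrt{2 \left(-5\right) \left(-21 - -10\right) + \left(-42\right)^{2}} = \sqrt{2 \left(-5\right) \left(-21 + 10\right) + 1764} = \sqrt{2 \left(-5\right) \left(-11\right) + 1764} = \sqrt{110 + 1764} = \sqrt{1874}$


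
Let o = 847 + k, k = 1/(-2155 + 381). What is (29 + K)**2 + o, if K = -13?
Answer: 1956721/1774 ≈ 1103.0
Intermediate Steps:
k = -1/1774 (k = 1/(-1774) = -1/1774 ≈ -0.00056370)
o = 1502577/1774 (o = 847 - 1/1774 = 1502577/1774 ≈ 847.00)
(29 + K)**2 + o = (29 - 13)**2 + 1502577/1774 = 16**2 + 1502577/1774 = 256 + 1502577/1774 = 1956721/1774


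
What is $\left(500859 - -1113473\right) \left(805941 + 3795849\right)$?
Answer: $7428816854280$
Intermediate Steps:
$\left(500859 - -1113473\right) \left(805941 + 3795849\right) = \left(500859 + \left(-137797 + 1251270\right)\right) 4601790 = \left(500859 + 1113473\right) 4601790 = 1614332 \cdot 4601790 = 7428816854280$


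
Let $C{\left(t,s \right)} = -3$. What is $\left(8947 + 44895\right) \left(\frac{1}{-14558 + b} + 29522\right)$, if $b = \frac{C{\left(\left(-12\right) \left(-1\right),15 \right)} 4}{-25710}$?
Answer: $\frac{49578055613294851}{31190514} \approx 1.5895 \cdot 10^{9}$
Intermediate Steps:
$b = \frac{2}{4285}$ ($b = \frac{\left(-3\right) 4}{-25710} = \left(-12\right) \left(- \frac{1}{25710}\right) = \frac{2}{4285} \approx 0.00046674$)
$\left(8947 + 44895\right) \left(\frac{1}{-14558 + b} + 29522\right) = \left(8947 + 44895\right) \left(\frac{1}{-14558 + \frac{2}{4285}} + 29522\right) = 53842 \left(\frac{1}{- \frac{62381028}{4285}} + 29522\right) = 53842 \left(- \frac{4285}{62381028} + 29522\right) = 53842 \cdot \frac{1841612704331}{62381028} = \frac{49578055613294851}{31190514}$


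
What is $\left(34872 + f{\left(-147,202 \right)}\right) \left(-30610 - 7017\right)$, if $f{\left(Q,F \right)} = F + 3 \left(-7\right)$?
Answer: $-1318939231$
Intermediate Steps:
$f{\left(Q,F \right)} = -21 + F$ ($f{\left(Q,F \right)} = F - 21 = -21 + F$)
$\left(34872 + f{\left(-147,202 \right)}\right) \left(-30610 - 7017\right) = \left(34872 + \left(-21 + 202\right)\right) \left(-30610 - 7017\right) = \left(34872 + 181\right) \left(-37627\right) = 35053 \left(-37627\right) = -1318939231$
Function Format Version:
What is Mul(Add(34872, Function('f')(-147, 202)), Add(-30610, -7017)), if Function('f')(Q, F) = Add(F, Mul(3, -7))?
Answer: -1318939231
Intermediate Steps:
Function('f')(Q, F) = Add(-21, F) (Function('f')(Q, F) = Add(F, -21) = Add(-21, F))
Mul(Add(34872, Function('f')(-147, 202)), Add(-30610, -7017)) = Mul(Add(34872, Add(-21, 202)), Add(-30610, -7017)) = Mul(Add(34872, 181), -37627) = Mul(35053, -37627) = -1318939231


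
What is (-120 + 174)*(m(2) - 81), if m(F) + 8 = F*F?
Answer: -4590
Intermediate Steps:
m(F) = -8 + F² (m(F) = -8 + F*F = -8 + F²)
(-120 + 174)*(m(2) - 81) = (-120 + 174)*((-8 + 2²) - 81) = 54*((-8 + 4) - 81) = 54*(-4 - 81) = 54*(-85) = -4590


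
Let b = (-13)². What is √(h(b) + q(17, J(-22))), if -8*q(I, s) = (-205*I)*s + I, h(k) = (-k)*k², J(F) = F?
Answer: I*√77382318/4 ≈ 2199.2*I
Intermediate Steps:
b = 169
h(k) = -k³
q(I, s) = -I/8 + 205*I*s/8 (q(I, s) = -((-205*I)*s + I)/8 = -(-205*I*s + I)/8 = -(I - 205*I*s)/8 = -I/8 + 205*I*s/8)
√(h(b) + q(17, J(-22))) = √(-1*169³ + (⅛)*17*(-1 + 205*(-22))) = √(-1*4826809 + (⅛)*17*(-1 - 4510)) = √(-4826809 + (⅛)*17*(-4511)) = √(-4826809 - 76687/8) = √(-38691159/8) = I*√77382318/4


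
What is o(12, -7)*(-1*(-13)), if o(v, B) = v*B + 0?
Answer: -1092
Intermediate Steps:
o(v, B) = B*v (o(v, B) = B*v + 0 = B*v)
o(12, -7)*(-1*(-13)) = (-7*12)*(-1*(-13)) = -84*13 = -1092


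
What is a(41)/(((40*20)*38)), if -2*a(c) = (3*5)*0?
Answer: 0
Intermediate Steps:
a(c) = 0 (a(c) = -3*5*0/2 = -15*0/2 = -½*0 = 0)
a(41)/(((40*20)*38)) = 0/(((40*20)*38)) = 0/((800*38)) = 0/30400 = 0*(1/30400) = 0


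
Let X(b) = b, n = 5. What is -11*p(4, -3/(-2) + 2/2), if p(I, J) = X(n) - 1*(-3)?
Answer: -88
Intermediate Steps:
p(I, J) = 8 (p(I, J) = 5 - 1*(-3) = 5 + 3 = 8)
-11*p(4, -3/(-2) + 2/2) = -11*8 = -88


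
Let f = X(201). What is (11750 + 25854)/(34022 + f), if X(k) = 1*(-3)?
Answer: 37604/34019 ≈ 1.1054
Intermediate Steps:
X(k) = -3
f = -3
(11750 + 25854)/(34022 + f) = (11750 + 25854)/(34022 - 3) = 37604/34019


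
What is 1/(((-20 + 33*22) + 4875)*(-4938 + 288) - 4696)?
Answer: -1/25956346 ≈ -3.8526e-8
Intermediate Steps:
1/(((-20 + 33*22) + 4875)*(-4938 + 288) - 4696) = 1/(((-20 + 726) + 4875)*(-4650) - 4696) = 1/((706 + 4875)*(-4650) - 4696) = 1/(5581*(-4650) - 4696) = 1/(-25951650 - 4696) = 1/(-25956346) = -1/25956346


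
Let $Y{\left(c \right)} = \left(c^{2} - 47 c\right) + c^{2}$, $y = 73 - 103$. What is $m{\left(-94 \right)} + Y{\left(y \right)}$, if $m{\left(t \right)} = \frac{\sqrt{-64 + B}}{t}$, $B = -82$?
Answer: $3210 - \frac{i \sqrt{146}}{94} \approx 3210.0 - 0.12854 i$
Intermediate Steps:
$y = -30$ ($y = 73 - 103 = -30$)
$Y{\left(c \right)} = - 47 c + 2 c^{2}$
$m{\left(t \right)} = \frac{i \sqrt{146}}{t}$ ($m{\left(t \right)} = \frac{\sqrt{-64 - 82}}{t} = \frac{\sqrt{-146}}{t} = \frac{i \sqrt{146}}{t}$)
$m{\left(-94 \right)} + Y{\left(y \right)} = \frac{i \sqrt{146}}{-94} - 30 \left(-47 + 2 \left(-30\right)\right) = i \sqrt{146} \left(- \frac{1}{94}\right) - 30 \left(-47 - 60\right) = - \frac{i \sqrt{146}}{94} - -3210 = - \frac{i \sqrt{146}}{94} + 3210 = 3210 - \frac{i \sqrt{146}}{94}$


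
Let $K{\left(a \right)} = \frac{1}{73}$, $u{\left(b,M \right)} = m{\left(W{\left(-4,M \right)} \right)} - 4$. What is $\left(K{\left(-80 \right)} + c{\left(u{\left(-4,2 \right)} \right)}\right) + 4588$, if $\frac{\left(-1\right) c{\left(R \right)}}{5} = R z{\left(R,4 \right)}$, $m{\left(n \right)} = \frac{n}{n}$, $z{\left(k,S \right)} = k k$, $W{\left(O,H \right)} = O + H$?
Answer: $\frac{344780}{73} \approx 4723.0$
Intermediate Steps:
$W{\left(O,H \right)} = H + O$
$z{\left(k,S \right)} = k^{2}$
$m{\left(n \right)} = 1$
$u{\left(b,M \right)} = -3$ ($u{\left(b,M \right)} = 1 - 4 = -3$)
$c{\left(R \right)} = - 5 R^{3}$ ($c{\left(R \right)} = - 5 R R^{2} = - 5 R^{3}$)
$K{\left(a \right)} = \frac{1}{73}$
$\left(K{\left(-80 \right)} + c{\left(u{\left(-4,2 \right)} \right)}\right) + 4588 = \left(\frac{1}{73} - 5 \left(-3\right)^{3}\right) + 4588 = \left(\frac{1}{73} - -135\right) + 4588 = \left(\frac{1}{73} + 135\right) + 4588 = \frac{9856}{73} + 4588 = \frac{344780}{73}$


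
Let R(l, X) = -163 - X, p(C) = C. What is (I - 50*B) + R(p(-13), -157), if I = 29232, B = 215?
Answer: 18476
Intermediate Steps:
(I - 50*B) + R(p(-13), -157) = (29232 - 50*215) + (-163 - 1*(-157)) = (29232 - 10750) + (-163 + 157) = 18482 - 6 = 18476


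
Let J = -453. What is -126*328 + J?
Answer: -41781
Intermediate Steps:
-126*328 + J = -126*328 - 453 = -41328 - 453 = -41781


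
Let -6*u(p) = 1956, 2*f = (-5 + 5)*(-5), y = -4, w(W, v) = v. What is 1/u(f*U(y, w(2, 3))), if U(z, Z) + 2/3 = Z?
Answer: -1/326 ≈ -0.0030675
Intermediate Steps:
f = 0 (f = ((-5 + 5)*(-5))/2 = (0*(-5))/2 = (½)*0 = 0)
U(z, Z) = -⅔ + Z
u(p) = -326 (u(p) = -⅙*1956 = -326)
1/u(f*U(y, w(2, 3))) = 1/(-326) = -1/326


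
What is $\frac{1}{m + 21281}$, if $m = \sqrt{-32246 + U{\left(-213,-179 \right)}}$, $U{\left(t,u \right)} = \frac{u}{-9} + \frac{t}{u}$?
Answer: $\frac{34283691}{729643142519} - \frac{6 i \sqrt{2323167073}}{729643142519} \approx 4.6987 \cdot 10^{-5} - 3.9635 \cdot 10^{-7} i$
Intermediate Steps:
$U{\left(t,u \right)} = - \frac{u}{9} + \frac{t}{u}$ ($U{\left(t,u \right)} = u \left(- \frac{1}{9}\right) + \frac{t}{u} = - \frac{u}{9} + \frac{t}{u}$)
$m = \frac{2 i \sqrt{2323167073}}{537}$ ($m = \sqrt{-32246 - \left(- \frac{179}{9} + \frac{213}{-179}\right)} = \sqrt{-32246 + \left(\frac{179}{9} - - \frac{213}{179}\right)} = \sqrt{-32246 + \left(\frac{179}{9} + \frac{213}{179}\right)} = \sqrt{-32246 + \frac{33958}{1611}} = \sqrt{- \frac{51914348}{1611}} = \frac{2 i \sqrt{2323167073}}{537} \approx 179.51 i$)
$\frac{1}{m + 21281} = \frac{1}{\frac{2 i \sqrt{2323167073}}{537} + 21281} = \frac{1}{21281 + \frac{2 i \sqrt{2323167073}}{537}}$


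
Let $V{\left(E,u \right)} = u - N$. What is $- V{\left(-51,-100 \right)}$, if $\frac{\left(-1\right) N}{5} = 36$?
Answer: $-80$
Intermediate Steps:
$N = -180$ ($N = \left(-5\right) 36 = -180$)
$V{\left(E,u \right)} = 180 + u$ ($V{\left(E,u \right)} = u - -180 = u + 180 = 180 + u$)
$- V{\left(-51,-100 \right)} = - (180 - 100) = \left(-1\right) 80 = -80$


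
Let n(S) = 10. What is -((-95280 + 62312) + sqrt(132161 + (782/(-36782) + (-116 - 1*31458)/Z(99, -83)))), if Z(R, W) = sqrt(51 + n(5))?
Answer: 32968 - sqrt(166331155677522160 - 651433560010334*sqrt(61))/1121851 ≈ 32610.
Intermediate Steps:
Z(R, W) = sqrt(61) (Z(R, W) = sqrt(51 + 10) = sqrt(61))
-((-95280 + 62312) + sqrt(132161 + (782/(-36782) + (-116 - 1*31458)/Z(99, -83)))) = -((-95280 + 62312) + sqrt(132161 + (782/(-36782) + (-116 - 1*31458)/(sqrt(61))))) = -(-32968 + sqrt(132161 + (782*(-1/36782) + (-116 - 31458)*(sqrt(61)/61)))) = -(-32968 + sqrt(132161 + (-391/18391 - 31574*sqrt(61)/61))) = -(-32968 + sqrt(2430572560/18391 - 31574*sqrt(61)/61)) = 32968 - sqrt(2430572560/18391 - 31574*sqrt(61)/61)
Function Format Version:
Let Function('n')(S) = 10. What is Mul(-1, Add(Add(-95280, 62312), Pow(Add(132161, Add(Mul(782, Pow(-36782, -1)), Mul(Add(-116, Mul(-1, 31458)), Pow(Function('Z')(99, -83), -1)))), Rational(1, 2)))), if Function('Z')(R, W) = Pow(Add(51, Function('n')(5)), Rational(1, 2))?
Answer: Add(32968, Mul(Rational(-1, 1121851), Pow(Add(166331155677522160, Mul(-651433560010334, Pow(61, Rational(1, 2)))), Rational(1, 2)))) ≈ 32610.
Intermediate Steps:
Function('Z')(R, W) = Pow(61, Rational(1, 2)) (Function('Z')(R, W) = Pow(Add(51, 10), Rational(1, 2)) = Pow(61, Rational(1, 2)))
Mul(-1, Add(Add(-95280, 62312), Pow(Add(132161, Add(Mul(782, Pow(-36782, -1)), Mul(Add(-116, Mul(-1, 31458)), Pow(Function('Z')(99, -83), -1)))), Rational(1, 2)))) = Mul(-1, Add(Add(-95280, 62312), Pow(Add(132161, Add(Mul(782, Pow(-36782, -1)), Mul(Add(-116, Mul(-1, 31458)), Pow(Pow(61, Rational(1, 2)), -1)))), Rational(1, 2)))) = Mul(-1, Add(-32968, Pow(Add(132161, Add(Mul(782, Rational(-1, 36782)), Mul(Add(-116, -31458), Mul(Rational(1, 61), Pow(61, Rational(1, 2)))))), Rational(1, 2)))) = Mul(-1, Add(-32968, Pow(Add(132161, Add(Rational(-391, 18391), Mul(-31574, Mul(Rational(1, 61), Pow(61, Rational(1, 2)))))), Rational(1, 2)))) = Mul(-1, Add(-32968, Pow(Add(132161, Add(Rational(-391, 18391), Mul(Rational(-31574, 61), Pow(61, Rational(1, 2))))), Rational(1, 2)))) = Mul(-1, Add(-32968, Pow(Add(Rational(2430572560, 18391), Mul(Rational(-31574, 61), Pow(61, Rational(1, 2)))), Rational(1, 2)))) = Add(32968, Mul(-1, Pow(Add(Rational(2430572560, 18391), Mul(Rational(-31574, 61), Pow(61, Rational(1, 2)))), Rational(1, 2))))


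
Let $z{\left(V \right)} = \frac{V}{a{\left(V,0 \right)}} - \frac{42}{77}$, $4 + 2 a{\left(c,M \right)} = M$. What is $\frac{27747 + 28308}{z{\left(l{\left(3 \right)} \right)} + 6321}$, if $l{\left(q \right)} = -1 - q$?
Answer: $\frac{616605}{69547} \approx 8.866$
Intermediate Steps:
$a{\left(c,M \right)} = -2 + \frac{M}{2}$
$z{\left(V \right)} = - \frac{6}{11} - \frac{V}{2}$ ($z{\left(V \right)} = \frac{V}{-2 + \frac{1}{2} \cdot 0} - \frac{42}{77} = \frac{V}{-2 + 0} - \frac{6}{11} = \frac{V}{-2} - \frac{6}{11} = V \left(- \frac{1}{2}\right) - \frac{6}{11} = - \frac{V}{2} - \frac{6}{11} = - \frac{6}{11} - \frac{V}{2}$)
$\frac{27747 + 28308}{z{\left(l{\left(3 \right)} \right)} + 6321} = \frac{27747 + 28308}{\left(- \frac{6}{11} - \frac{-1 - 3}{2}\right) + 6321} = \frac{56055}{\left(- \frac{6}{11} - \frac{-1 - 3}{2}\right) + 6321} = \frac{56055}{\left(- \frac{6}{11} - -2\right) + 6321} = \frac{56055}{\left(- \frac{6}{11} + 2\right) + 6321} = \frac{56055}{\frac{16}{11} + 6321} = \frac{56055}{\frac{69547}{11}} = 56055 \cdot \frac{11}{69547} = \frac{616605}{69547}$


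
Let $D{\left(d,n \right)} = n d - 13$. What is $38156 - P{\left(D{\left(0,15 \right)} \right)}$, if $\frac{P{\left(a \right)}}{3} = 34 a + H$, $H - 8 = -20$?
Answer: $39518$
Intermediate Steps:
$D{\left(d,n \right)} = -13 + d n$ ($D{\left(d,n \right)} = d n - 13 = -13 + d n$)
$H = -12$ ($H = 8 - 20 = -12$)
$P{\left(a \right)} = -36 + 102 a$ ($P{\left(a \right)} = 3 \left(34 a - 12\right) = 3 \left(-12 + 34 a\right) = -36 + 102 a$)
$38156 - P{\left(D{\left(0,15 \right)} \right)} = 38156 - \left(-36 + 102 \left(-13 + 0 \cdot 15\right)\right) = 38156 - \left(-36 + 102 \left(-13 + 0\right)\right) = 38156 - \left(-36 + 102 \left(-13\right)\right) = 38156 - \left(-36 - 1326\right) = 38156 - -1362 = 38156 + 1362 = 39518$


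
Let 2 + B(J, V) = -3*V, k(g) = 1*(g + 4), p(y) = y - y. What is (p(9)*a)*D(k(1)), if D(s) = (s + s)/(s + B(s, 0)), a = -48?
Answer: 0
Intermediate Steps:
p(y) = 0
k(g) = 4 + g (k(g) = 1*(4 + g) = 4 + g)
B(J, V) = -2 - 3*V
D(s) = 2*s/(-2 + s) (D(s) = (s + s)/(s + (-2 - 3*0)) = (2*s)/(s + (-2 + 0)) = (2*s)/(s - 2) = (2*s)/(-2 + s) = 2*s/(-2 + s))
(p(9)*a)*D(k(1)) = (0*(-48))*(2*(4 + 1)/(-2 + (4 + 1))) = 0*(2*5/(-2 + 5)) = 0*(2*5/3) = 0*(2*5*(⅓)) = 0*(10/3) = 0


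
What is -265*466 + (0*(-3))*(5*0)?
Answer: -123490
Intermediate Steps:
-265*466 + (0*(-3))*(5*0) = -123490 + 0*0 = -123490 + 0 = -123490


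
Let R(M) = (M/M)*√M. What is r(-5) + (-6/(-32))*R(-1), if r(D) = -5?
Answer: -5 + 3*I/16 ≈ -5.0 + 0.1875*I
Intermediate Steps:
R(M) = √M (R(M) = 1*√M = √M)
r(-5) + (-6/(-32))*R(-1) = -5 + (-6/(-32))*√(-1) = -5 + (-6*(-1/32))*I = -5 + 3*I/16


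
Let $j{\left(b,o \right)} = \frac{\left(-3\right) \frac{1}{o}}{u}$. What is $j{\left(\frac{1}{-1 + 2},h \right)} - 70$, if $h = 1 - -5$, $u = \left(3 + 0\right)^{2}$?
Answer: $- \frac{1261}{18} \approx -70.056$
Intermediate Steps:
$u = 9$ ($u = 3^{2} = 9$)
$h = 6$ ($h = 1 + 5 = 6$)
$j{\left(b,o \right)} = - \frac{1}{3 o}$ ($j{\left(b,o \right)} = \frac{\left(-3\right) \frac{1}{o}}{9} = - \frac{3}{o} \frac{1}{9} = - \frac{1}{3 o}$)
$j{\left(\frac{1}{-1 + 2},h \right)} - 70 = - \frac{1}{3 \cdot 6} - 70 = \left(- \frac{1}{3}\right) \frac{1}{6} - 70 = - \frac{1}{18} - 70 = - \frac{1261}{18}$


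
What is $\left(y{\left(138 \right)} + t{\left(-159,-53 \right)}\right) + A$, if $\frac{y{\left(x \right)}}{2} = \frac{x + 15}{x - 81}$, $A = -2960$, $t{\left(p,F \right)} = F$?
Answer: $- \frac{57145}{19} \approx -3007.6$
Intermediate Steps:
$y{\left(x \right)} = \frac{2 \left(15 + x\right)}{-81 + x}$ ($y{\left(x \right)} = 2 \frac{x + 15}{x - 81} = 2 \frac{15 + x}{-81 + x} = \frac{2 \left(15 + x\right)}{-81 + x}$)
$\left(y{\left(138 \right)} + t{\left(-159,-53 \right)}\right) + A = \left(\frac{2 \left(15 + 138\right)}{-81 + 138} - 53\right) - 2960 = \left(2 \cdot \frac{1}{57} \cdot 153 - 53\right) - 2960 = \left(\frac{102}{19} - 53\right) - 2960 = - \frac{905}{19} - 2960 = - \frac{57145}{19}$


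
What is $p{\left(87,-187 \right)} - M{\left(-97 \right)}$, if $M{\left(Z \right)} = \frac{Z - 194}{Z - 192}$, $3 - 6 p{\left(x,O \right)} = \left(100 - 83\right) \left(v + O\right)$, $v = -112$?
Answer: $\frac{734054}{867} \approx 846.66$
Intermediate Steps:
$p{\left(x,O \right)} = \frac{1907}{6} - \frac{17 O}{6}$ ($p{\left(x,O \right)} = \frac{1}{2} - \frac{\left(100 - 83\right) \left(-112 + O\right)}{6} = \frac{1}{2} - \frac{17 \left(-112 + O\right)}{6} = \frac{1}{2} - \frac{-1904 + 17 O}{6} = \frac{1}{2} - \left(- \frac{952}{3} + \frac{17 O}{6}\right) = \frac{1907}{6} - \frac{17 O}{6}$)
$M{\left(Z \right)} = \frac{-194 + Z}{-192 + Z}$
$p{\left(87,-187 \right)} - M{\left(-97 \right)} = \left(\frac{1907}{6} - - \frac{3179}{6}\right) - \frac{-194 - 97}{-192 - 97} = \left(\frac{1907}{6} + \frac{3179}{6}\right) - \frac{1}{-289} \left(-291\right) = \frac{2543}{3} - \left(- \frac{1}{289}\right) \left(-291\right) = \frac{2543}{3} - \frac{291}{289} = \frac{734054}{867}$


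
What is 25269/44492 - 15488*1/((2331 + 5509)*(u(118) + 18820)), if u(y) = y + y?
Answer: 37612357/66237465 ≈ 0.56784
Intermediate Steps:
u(y) = 2*y
25269/44492 - 15488*1/((2331 + 5509)*(u(118) + 18820)) = 25269/44492 - 15488*1/((2331 + 5509)*(2*118 + 18820)) = 25269*(1/44492) - 15488*1/(7840*(236 + 18820)) = 25269/44492 - 15488/(7840*19056) = 25269/44492 - 15488/149399040 = 25269/44492 - 15488*1/149399040 = 25269/44492 - 121/1167180 = 37612357/66237465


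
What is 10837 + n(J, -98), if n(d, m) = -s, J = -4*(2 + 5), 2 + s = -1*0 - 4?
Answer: 10843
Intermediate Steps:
s = -6 (s = -2 + (-1*0 - 4) = -2 + (0 - 4) = -2 - 4 = -6)
J = -28 (J = -4*7 = -28)
n(d, m) = 6 (n(d, m) = -1*(-6) = 6)
10837 + n(J, -98) = 10837 + 6 = 10843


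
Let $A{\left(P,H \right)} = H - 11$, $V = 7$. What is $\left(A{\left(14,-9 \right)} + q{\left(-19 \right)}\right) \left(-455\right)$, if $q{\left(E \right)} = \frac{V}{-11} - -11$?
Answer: $\frac{48230}{11} \approx 4384.5$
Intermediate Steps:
$A{\left(P,H \right)} = -11 + H$
$q{\left(E \right)} = \frac{114}{11}$ ($q{\left(E \right)} = \frac{7}{-11} - -11 = 7 \left(- \frac{1}{11}\right) + 11 = - \frac{7}{11} + 11 = \frac{114}{11}$)
$\left(A{\left(14,-9 \right)} + q{\left(-19 \right)}\right) \left(-455\right) = \left(\left(-11 - 9\right) + \frac{114}{11}\right) \left(-455\right) = \left(-20 + \frac{114}{11}\right) \left(-455\right) = \left(- \frac{106}{11}\right) \left(-455\right) = \frac{48230}{11}$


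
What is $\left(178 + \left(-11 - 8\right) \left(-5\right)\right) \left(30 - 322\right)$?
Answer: $-79716$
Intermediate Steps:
$\left(178 + \left(-11 - 8\right) \left(-5\right)\right) \left(30 - 322\right) = \left(178 - -95\right) \left(-292\right) = \left(178 + 95\right) \left(-292\right) = 273 \left(-292\right) = -79716$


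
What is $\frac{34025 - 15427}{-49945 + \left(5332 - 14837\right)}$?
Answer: $- \frac{9299}{29725} \approx -0.31283$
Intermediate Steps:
$\frac{34025 - 15427}{-49945 + \left(5332 - 14837\right)} = \frac{18598}{-49945 + \left(5332 - 14837\right)} = \frac{18598}{-49945 - 9505} = \frac{18598}{-59450} = 18598 \left(- \frac{1}{59450}\right) = - \frac{9299}{29725}$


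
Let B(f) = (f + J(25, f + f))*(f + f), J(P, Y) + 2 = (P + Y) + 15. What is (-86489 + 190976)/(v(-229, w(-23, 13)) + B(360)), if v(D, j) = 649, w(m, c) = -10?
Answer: 104487/805609 ≈ 0.12970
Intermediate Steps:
J(P, Y) = 13 + P + Y (J(P, Y) = -2 + ((P + Y) + 15) = -2 + (15 + P + Y) = 13 + P + Y)
B(f) = 2*f*(38 + 3*f) (B(f) = (f + (13 + 25 + (f + f)))*(f + f) = (f + (13 + 25 + 2*f))*(2*f) = (f + (38 + 2*f))*(2*f) = (38 + 3*f)*(2*f) = 2*f*(38 + 3*f))
(-86489 + 190976)/(v(-229, w(-23, 13)) + B(360)) = (-86489 + 190976)/(649 + 2*360*(38 + 3*360)) = 104487/(649 + 2*360*(38 + 1080)) = 104487/(649 + 2*360*1118) = 104487/(649 + 804960) = 104487/805609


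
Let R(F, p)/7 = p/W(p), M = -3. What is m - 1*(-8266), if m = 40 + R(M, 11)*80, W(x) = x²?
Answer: 91926/11 ≈ 8356.9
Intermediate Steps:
R(F, p) = 7/p (R(F, p) = 7*(p/(p²)) = 7*(p/p²) = 7/p)
m = 1000/11 (m = 40 + (7/11)*80 = 40 + 560/11 = 1000/11 ≈ 90.909)
m - 1*(-8266) = 1000/11 - 1*(-8266) = 1000/11 + 8266 = 91926/11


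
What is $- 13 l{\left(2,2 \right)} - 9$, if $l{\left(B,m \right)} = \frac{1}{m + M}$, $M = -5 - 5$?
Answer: $- \frac{59}{8} \approx -7.375$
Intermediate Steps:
$M = -10$
$l{\left(B,m \right)} = \frac{1}{-10 + m}$ ($l{\left(B,m \right)} = \frac{1}{m - 10} = \frac{1}{-10 + m}$)
$- 13 l{\left(2,2 \right)} - 9 = - \frac{13}{-10 + 2} - 9 = - \frac{13}{-8} - 9 = \left(-13\right) \left(- \frac{1}{8}\right) - 9 = \frac{13}{8} - 9 = - \frac{59}{8}$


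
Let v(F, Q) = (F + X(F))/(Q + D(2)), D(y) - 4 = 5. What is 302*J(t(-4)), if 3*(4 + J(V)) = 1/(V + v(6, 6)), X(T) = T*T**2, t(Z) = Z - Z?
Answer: -133333/111 ≈ -1201.2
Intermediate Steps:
t(Z) = 0
X(T) = T**3
D(y) = 9 (D(y) = 4 + 5 = 9)
v(F, Q) = (F + F**3)/(9 + Q) (v(F, Q) = (F + F**3)/(Q + 9) = (F + F**3)/(9 + Q))
J(V) = -4 + 1/(3*(74/5 + V)) (J(V) = -4 + 1/(3*(V + (6 + 6**3)/(9 + 6))) = -4 + 1/(3*(V + (6 + 216)/15)) = -4 + 1/(3*(V + (1/15)*222)) = -4 + 1/(3*(V + 74/5)) = -4 + 1/(3*(74/5 + V)))
302*J(t(-4)) = 302*((-883 - 60*0)/(3*(74 + 5*0))) = 302*((-883 + 0)/(3*(74 + 0))) = 302*((1/3)*(-883)/74) = 302*((1/3)*(1/74)*(-883)) = 302*(-883/222) = -133333/111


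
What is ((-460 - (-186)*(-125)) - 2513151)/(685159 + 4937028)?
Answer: -2536861/5622187 ≈ -0.45122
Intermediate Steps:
((-460 - (-186)*(-125)) - 2513151)/(685159 + 4937028) = ((-460 - 93*250) - 2513151)/5622187 = ((-460 - 23250) - 2513151)*(1/5622187) = (-23710 - 2513151)*(1/5622187) = -2536861*1/5622187 = -2536861/5622187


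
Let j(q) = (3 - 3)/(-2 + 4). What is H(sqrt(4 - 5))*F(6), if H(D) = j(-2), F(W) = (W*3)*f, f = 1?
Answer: 0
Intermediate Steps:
F(W) = 3*W (F(W) = (W*3)*1 = (3*W)*1 = 3*W)
j(q) = 0 (j(q) = 0/2 = 0*(1/2) = 0)
H(D) = 0
H(sqrt(4 - 5))*F(6) = 0*(3*6) = 0*18 = 0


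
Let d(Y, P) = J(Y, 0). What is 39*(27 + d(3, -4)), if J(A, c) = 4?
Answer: 1209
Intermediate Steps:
d(Y, P) = 4
39*(27 + d(3, -4)) = 39*(27 + 4) = 39*31 = 1209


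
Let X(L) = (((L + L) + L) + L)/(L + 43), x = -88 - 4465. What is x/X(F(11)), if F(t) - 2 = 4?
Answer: -223097/24 ≈ -9295.7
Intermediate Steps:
F(t) = 6 (F(t) = 2 + 4 = 6)
x = -4553
X(L) = 4*L/(43 + L) (X(L) = ((2*L + L) + L)/(43 + L) = (3*L + L)/(43 + L) = (4*L)/(43 + L) = 4*L/(43 + L))
x/X(F(11)) = -4553/(4*6/(43 + 6)) = -4553/(4*6/49) = -4553/(4*6*(1/49)) = -4553/24/49 = -4553*49/24 = -223097/24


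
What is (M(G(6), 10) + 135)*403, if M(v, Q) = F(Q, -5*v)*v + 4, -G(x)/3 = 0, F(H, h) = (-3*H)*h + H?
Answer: 56017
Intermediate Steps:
F(H, h) = H - 3*H*h (F(H, h) = -3*H*h + H = H - 3*H*h)
G(x) = 0 (G(x) = -3*0 = 0)
M(v, Q) = 4 + Q*v*(1 + 15*v) (M(v, Q) = (Q*(1 - (-15)*v))*v + 4 = (Q*(1 + 15*v))*v + 4 = Q*v*(1 + 15*v) + 4 = 4 + Q*v*(1 + 15*v))
(M(G(6), 10) + 135)*403 = ((4 + 10*0*(1 + 15*0)) + 135)*403 = ((4 + 10*0*(1 + 0)) + 135)*403 = ((4 + 10*0*1) + 135)*403 = ((4 + 0) + 135)*403 = (4 + 135)*403 = 139*403 = 56017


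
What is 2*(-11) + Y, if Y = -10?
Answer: -32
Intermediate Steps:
2*(-11) + Y = 2*(-11) - 10 = -22 - 10 = -32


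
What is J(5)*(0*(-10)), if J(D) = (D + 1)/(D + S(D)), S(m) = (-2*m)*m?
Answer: 0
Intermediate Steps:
S(m) = -2*m²
J(D) = (1 + D)/(D - 2*D²) (J(D) = (D + 1)/(D - 2*D²) = (1 + D)/(D - 2*D²))
J(5)*(0*(-10)) = ((-1 - 1*5)/(5*(-1 + 2*5)))*(0*(-10)) = ((-1 - 5)/(5*(-1 + 10)))*0 = ((⅕)*(-6)/9)*0 = ((⅕)*(⅑)*(-6))*0 = -2/15*0 = 0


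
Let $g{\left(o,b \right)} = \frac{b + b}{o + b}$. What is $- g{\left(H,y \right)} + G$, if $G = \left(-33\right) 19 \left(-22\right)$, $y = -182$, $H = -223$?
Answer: $\frac{5586206}{405} \approx 13793.0$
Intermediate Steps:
$g{\left(o,b \right)} = \frac{2 b}{b + o}$
$G = 13794$ ($G = \left(-627\right) \left(-22\right) = 13794$)
$- g{\left(H,y \right)} + G = - \frac{2 \left(-182\right)}{-182 - 223} + 13794 = - \frac{2 \left(-182\right)}{-405} + 13794 = - \frac{2 \left(-182\right) \left(-1\right)}{405} + 13794 = \left(-1\right) \frac{364}{405} + 13794 = - \frac{364}{405} + 13794 = \frac{5586206}{405}$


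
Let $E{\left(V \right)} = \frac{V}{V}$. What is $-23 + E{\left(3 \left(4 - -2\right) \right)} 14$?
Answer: $-9$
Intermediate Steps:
$E{\left(V \right)} = 1$
$-23 + E{\left(3 \left(4 - -2\right) \right)} 14 = -23 + 1 \cdot 14 = -23 + 14 = -9$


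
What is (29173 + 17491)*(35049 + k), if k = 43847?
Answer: 3681602944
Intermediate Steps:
(29173 + 17491)*(35049 + k) = (29173 + 17491)*(35049 + 43847) = 46664*78896 = 3681602944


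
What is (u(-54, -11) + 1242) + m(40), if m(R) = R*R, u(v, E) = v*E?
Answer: 3436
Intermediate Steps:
u(v, E) = E*v
m(R) = R²
(u(-54, -11) + 1242) + m(40) = (-11*(-54) + 1242) + 40² = (594 + 1242) + 1600 = 1836 + 1600 = 3436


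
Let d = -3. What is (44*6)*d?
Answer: -792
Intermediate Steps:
(44*6)*d = (44*6)*(-3) = 264*(-3) = -792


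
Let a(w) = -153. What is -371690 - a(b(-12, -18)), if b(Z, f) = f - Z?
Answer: -371537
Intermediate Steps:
-371690 - a(b(-12, -18)) = -371690 - 1*(-153) = -371690 + 153 = -371537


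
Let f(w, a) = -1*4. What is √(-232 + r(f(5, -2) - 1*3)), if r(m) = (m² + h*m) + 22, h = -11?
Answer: 2*I*√21 ≈ 9.1651*I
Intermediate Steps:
f(w, a) = -4
r(m) = 22 + m² - 11*m (r(m) = (m² - 11*m) + 22 = 22 + m² - 11*m)
√(-232 + r(f(5, -2) - 1*3)) = √(-232 + (22 + (-4 - 1*3)² - 11*(-4 - 1*3))) = √(-232 + (22 + (-4 - 3)² - 11*(-4 - 3))) = √(-232 + (22 + (-7)² - 11*(-7))) = √(-232 + (22 + 49 + 77)) = √(-232 + 148) = √(-84) = 2*I*√21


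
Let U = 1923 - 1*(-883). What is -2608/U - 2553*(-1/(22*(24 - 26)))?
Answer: -3639235/61732 ≈ -58.952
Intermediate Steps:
U = 2806 (U = 1923 + 883 = 2806)
-2608/U - 2553*(-1/(22*(24 - 26))) = -2608/2806 - 2553*(-1/(22*(24 - 26))) = -2608*1/2806 - 2553/((-2*(-22))) = -1304/1403 - 2553/44 = -3639235/61732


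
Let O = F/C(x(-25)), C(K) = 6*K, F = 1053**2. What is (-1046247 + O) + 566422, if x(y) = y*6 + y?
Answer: -168308353/350 ≈ -4.8088e+5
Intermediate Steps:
x(y) = 7*y (x(y) = 6*y + y = 7*y)
F = 1108809
O = -369603/350 (O = 1108809/((6*(7*(-25)))) = 1108809/((6*(-175))) = 1108809/(-1050) = 1108809*(-1/1050) = -369603/350 ≈ -1056.0)
(-1046247 + O) + 566422 = (-1046247 - 369603/350) + 566422 = -366556053/350 + 566422 = -168308353/350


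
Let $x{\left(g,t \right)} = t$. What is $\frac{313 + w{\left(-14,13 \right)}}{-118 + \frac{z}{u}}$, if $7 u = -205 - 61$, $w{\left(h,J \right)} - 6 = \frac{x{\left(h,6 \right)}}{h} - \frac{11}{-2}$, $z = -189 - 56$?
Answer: $- \frac{86203}{29673} \approx -2.9051$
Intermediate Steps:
$z = -245$
$w{\left(h,J \right)} = \frac{23}{2} + \frac{6}{h}$ ($w{\left(h,J \right)} = 6 + \left(\frac{6}{h} - \frac{11}{-2}\right) = 6 + \left(\frac{6}{h} - - \frac{11}{2}\right) = 6 + \left(\frac{6}{h} + \frac{11}{2}\right) = 6 + \left(\frac{11}{2} + \frac{6}{h}\right) = \frac{23}{2} + \frac{6}{h}$)
$u = -38$ ($u = \frac{-205 - 61}{7} = \frac{1}{7} \left(-266\right) = -38$)
$\frac{313 + w{\left(-14,13 \right)}}{-118 + \frac{z}{u}} = \frac{313 + \left(\frac{23}{2} + \frac{6}{-14}\right)}{-118 - \frac{245}{-38}} = \frac{313 + \left(\frac{23}{2} + 6 \left(- \frac{1}{14}\right)\right)}{-118 - - \frac{245}{38}} = \frac{313 + \left(\frac{23}{2} - \frac{3}{7}\right)}{-118 + \frac{245}{38}} = \frac{313 + \frac{155}{14}}{- \frac{4239}{38}} = \frac{4537}{14} \left(- \frac{38}{4239}\right) = - \frac{86203}{29673}$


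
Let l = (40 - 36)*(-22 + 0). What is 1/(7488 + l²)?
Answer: 1/15232 ≈ 6.5651e-5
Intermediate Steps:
l = -88 (l = 4*(-22) = -88)
1/(7488 + l²) = 1/(7488 + (-88)²) = 1/(7488 + 7744) = 1/15232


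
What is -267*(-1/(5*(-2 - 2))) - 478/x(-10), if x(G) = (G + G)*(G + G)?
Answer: -2909/200 ≈ -14.545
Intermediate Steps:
x(G) = 4*G**2 (x(G) = (2*G)*(2*G) = 4*G**2)
-267*(-1/(5*(-2 - 2))) - 478/x(-10) = -267*(-1/(5*(-2 - 2))) - 478/(4*(-10)**2) = -267/((-5*(-4))) - 478/(4*100) = -267/20 - 478/400 = -267*1/20 - 478*1/400 = -267/20 - 239/200 = -2909/200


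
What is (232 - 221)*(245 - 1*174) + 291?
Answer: 1072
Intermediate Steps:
(232 - 221)*(245 - 1*174) + 291 = 11*(245 - 174) + 291 = 11*71 + 291 = 781 + 291 = 1072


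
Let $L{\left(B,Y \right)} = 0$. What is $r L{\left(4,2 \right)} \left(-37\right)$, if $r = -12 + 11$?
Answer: $0$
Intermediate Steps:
$r = -1$
$r L{\left(4,2 \right)} \left(-37\right) = \left(-1\right) 0 \left(-37\right) = 0 \left(-37\right) = 0$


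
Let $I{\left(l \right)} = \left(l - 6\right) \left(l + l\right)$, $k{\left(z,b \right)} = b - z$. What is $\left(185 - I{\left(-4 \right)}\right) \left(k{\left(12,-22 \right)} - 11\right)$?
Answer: $-4725$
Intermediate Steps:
$I{\left(l \right)} = 2 l \left(-6 + l\right)$ ($I{\left(l \right)} = \left(-6 + l\right) 2 l = 2 l \left(-6 + l\right)$)
$\left(185 - I{\left(-4 \right)}\right) \left(k{\left(12,-22 \right)} - 11\right) = \left(185 - 2 \left(-4\right) \left(-6 - 4\right)\right) \left(\left(-22 - 12\right) - 11\right) = \left(185 - 2 \left(-4\right) \left(-10\right)\right) \left(\left(-22 - 12\right) - 11\right) = \left(185 - 80\right) \left(-34 - 11\right) = \left(185 - 80\right) \left(-45\right) = 105 \left(-45\right) = -4725$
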